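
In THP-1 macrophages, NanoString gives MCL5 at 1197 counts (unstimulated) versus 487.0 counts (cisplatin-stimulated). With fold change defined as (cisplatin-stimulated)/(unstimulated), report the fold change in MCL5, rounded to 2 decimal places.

Fold change = 487.0 / 1197 = 0.407
MCL5 is downregulated.

0.41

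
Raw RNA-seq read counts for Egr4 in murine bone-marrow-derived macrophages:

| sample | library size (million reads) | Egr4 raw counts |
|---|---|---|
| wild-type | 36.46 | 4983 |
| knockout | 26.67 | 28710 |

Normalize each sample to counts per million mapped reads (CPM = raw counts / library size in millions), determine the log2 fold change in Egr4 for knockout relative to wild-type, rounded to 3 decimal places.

CPM(wild-type) = 4983 / 36.46 = 136.6703
CPM(knockout) = 28710 / 26.67 = 1076.4904
Fold change = 1076.4904 / 136.6703 = 7.87655
log2(7.87655) = 2.9776

2.978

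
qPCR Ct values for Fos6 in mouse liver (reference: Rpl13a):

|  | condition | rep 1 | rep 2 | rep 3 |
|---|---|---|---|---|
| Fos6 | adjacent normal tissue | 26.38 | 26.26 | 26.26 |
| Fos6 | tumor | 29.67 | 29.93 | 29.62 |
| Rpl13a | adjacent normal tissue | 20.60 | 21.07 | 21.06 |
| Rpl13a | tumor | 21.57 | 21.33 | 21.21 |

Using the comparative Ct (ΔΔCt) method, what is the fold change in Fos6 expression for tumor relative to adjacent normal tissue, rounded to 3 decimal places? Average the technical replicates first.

Mean Ct: Fos6 adjacent normal tissue 26.300; Fos6 tumor 29.740; Rpl13a adjacent normal tissue 20.910; Rpl13a tumor 21.370
ΔCt(adjacent normal tissue) = 26.300 − 20.910 = 5.390
ΔCt(tumor) = 29.740 − 21.370 = 8.370
ΔΔCt = 8.370 − 5.390 = 2.980
Fold change = 2^(−2.980) = 0.1267

0.127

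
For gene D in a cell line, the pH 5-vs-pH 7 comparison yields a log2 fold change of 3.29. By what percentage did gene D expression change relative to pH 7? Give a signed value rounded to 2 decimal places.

Fold change = 2^(3.29) = 9.7811
Percent change = (FC − 1) × 100% = (9.7811 − 1) × 100 = 878.11%

878.11%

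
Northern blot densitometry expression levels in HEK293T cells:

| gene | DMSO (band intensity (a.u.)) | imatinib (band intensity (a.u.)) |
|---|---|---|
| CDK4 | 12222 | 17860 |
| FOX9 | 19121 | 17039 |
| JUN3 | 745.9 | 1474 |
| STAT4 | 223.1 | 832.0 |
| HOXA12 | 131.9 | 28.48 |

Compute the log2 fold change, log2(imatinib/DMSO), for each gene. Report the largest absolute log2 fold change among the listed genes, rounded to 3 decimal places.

log2(17860/12222) = 0.547  (CDK4)
log2(17039/19121) = -0.166  (FOX9)
log2(1474/745.9) = 0.983  (JUN3)
log2(832.0/223.1) = 1.899  (STAT4)
log2(28.48/131.9) = -2.211  (HOXA12)
The largest magnitude belongs to HOXA12.

2.211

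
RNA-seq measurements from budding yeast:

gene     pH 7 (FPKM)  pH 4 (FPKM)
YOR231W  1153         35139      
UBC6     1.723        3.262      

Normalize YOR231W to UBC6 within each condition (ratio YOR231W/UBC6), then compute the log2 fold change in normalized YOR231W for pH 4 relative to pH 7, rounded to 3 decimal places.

YOR231W/UBC6 (pH 7) = 1153 / 1.723 = 669.18
YOR231W/UBC6 (pH 4) = 35139 / 3.262 = 10772
Fold change = 10772 / 669.18 = 16.0976
log2(16.0976) = 4.0088

4.009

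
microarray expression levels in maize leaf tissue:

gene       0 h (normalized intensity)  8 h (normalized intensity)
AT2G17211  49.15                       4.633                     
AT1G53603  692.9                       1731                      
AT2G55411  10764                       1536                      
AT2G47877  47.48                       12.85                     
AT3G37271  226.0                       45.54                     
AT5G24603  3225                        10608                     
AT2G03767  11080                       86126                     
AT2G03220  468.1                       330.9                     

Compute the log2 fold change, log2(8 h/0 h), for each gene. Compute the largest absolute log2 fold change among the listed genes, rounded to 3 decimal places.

log2(4.633/49.15) = -3.407  (AT2G17211)
log2(1731/692.9) = 1.321  (AT1G53603)
log2(1536/10764) = -2.809  (AT2G55411)
log2(12.85/47.48) = -1.886  (AT2G47877)
log2(45.54/226.0) = -2.311  (AT3G37271)
log2(10608/3225) = 1.718  (AT5G24603)
log2(86126/11080) = 2.958  (AT2G03767)
log2(330.9/468.1) = -0.500  (AT2G03220)
The largest magnitude belongs to AT2G17211.

3.407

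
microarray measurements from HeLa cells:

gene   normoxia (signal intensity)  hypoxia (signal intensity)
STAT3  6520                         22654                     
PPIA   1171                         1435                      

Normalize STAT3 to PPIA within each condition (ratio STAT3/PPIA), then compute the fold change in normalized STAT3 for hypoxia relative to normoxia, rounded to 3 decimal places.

2.835

STAT3/PPIA (normoxia) = 6520 / 1171 = 5.5679
STAT3/PPIA (hypoxia) = 22654 / 1435 = 15.787
Fold change = 15.787 / 5.5679 = 2.8353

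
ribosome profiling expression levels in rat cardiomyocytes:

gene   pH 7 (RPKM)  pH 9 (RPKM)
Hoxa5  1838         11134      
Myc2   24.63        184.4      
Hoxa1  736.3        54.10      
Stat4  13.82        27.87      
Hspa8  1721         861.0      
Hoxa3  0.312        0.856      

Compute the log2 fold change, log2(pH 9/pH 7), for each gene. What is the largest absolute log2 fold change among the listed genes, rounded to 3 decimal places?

3.767

log2(11134/1838) = 2.599  (Hoxa5)
log2(184.4/24.63) = 2.904  (Myc2)
log2(54.10/736.3) = -3.767  (Hoxa1)
log2(27.87/13.82) = 1.012  (Stat4)
log2(861.0/1721) = -0.999  (Hspa8)
log2(0.856/0.312) = 1.456  (Hoxa3)
The largest magnitude belongs to Hoxa1.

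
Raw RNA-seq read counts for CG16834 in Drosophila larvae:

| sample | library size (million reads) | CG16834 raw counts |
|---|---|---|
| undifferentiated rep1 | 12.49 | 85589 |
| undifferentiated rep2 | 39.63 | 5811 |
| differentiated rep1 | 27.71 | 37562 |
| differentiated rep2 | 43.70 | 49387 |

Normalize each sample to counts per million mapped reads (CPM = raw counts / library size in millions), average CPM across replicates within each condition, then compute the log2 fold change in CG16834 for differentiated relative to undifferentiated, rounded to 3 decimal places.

CPM(undifferentiated rep1) = 85589 / 12.49 = 6852.6021
CPM(undifferentiated rep2) = 5811 / 39.63 = 146.6313
CPM(differentiated rep1) = 37562 / 27.71 = 1355.5395
CPM(differentiated rep2) = 49387 / 43.70 = 1130.1373
mean CPM(undifferentiated) = 3499.6167; mean CPM(differentiated) = 1242.8384
Fold change = 1242.8384 / 3499.6167 = 0.35514
log2(0.35514) = -1.4936

-1.494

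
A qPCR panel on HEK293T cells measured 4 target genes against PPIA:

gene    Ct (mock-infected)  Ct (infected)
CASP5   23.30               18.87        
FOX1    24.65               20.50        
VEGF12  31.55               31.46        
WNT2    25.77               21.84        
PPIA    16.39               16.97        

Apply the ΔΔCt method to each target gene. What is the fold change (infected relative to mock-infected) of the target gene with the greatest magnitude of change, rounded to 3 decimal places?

CASP5: ΔΔCt = (18.87−16.97) − (23.30−16.39) = 1.90 − 6.91 = -5.01; fold change = 2^5.01 = 32.223
FOX1: ΔΔCt = (20.50−16.97) − (24.65−16.39) = 3.53 − 8.26 = -4.73; fold change = 2^4.73 = 26.538
VEGF12: ΔΔCt = (31.46−16.97) − (31.55−16.39) = 14.49 − 15.16 = -0.67; fold change = 2^0.67 = 1.591
WNT2: ΔΔCt = (21.84−16.97) − (25.77−16.39) = 4.87 − 9.38 = -4.51; fold change = 2^4.51 = 22.785
CASP5 has the largest |ΔΔCt| = 5.01.

32.223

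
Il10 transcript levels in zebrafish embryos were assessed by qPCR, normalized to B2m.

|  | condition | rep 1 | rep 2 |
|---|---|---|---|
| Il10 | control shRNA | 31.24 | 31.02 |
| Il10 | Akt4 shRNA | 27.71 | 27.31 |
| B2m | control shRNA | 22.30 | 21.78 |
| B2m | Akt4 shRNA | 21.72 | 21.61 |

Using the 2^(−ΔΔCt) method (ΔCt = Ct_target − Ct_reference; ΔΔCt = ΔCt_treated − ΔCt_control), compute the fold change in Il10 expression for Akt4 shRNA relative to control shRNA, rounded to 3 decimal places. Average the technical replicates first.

9.481

Mean Ct: Il10 control shRNA 31.130; Il10 Akt4 shRNA 27.510; B2m control shRNA 22.040; B2m Akt4 shRNA 21.665
ΔCt(control shRNA) = 31.130 − 22.040 = 9.090
ΔCt(Akt4 shRNA) = 27.510 − 21.665 = 5.845
ΔΔCt = 5.845 − 9.090 = -3.245
Fold change = 2^(−(-3.245)) = 2^3.245 = 9.4807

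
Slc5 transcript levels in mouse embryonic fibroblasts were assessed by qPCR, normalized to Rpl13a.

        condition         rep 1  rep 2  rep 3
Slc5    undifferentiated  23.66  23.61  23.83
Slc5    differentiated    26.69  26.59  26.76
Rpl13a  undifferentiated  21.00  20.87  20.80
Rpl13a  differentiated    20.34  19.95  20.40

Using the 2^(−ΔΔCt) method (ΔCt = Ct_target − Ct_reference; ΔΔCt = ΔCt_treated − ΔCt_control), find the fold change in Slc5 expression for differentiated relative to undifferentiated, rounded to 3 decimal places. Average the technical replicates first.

0.080

Mean Ct: Slc5 undifferentiated 23.700; Slc5 differentiated 26.680; Rpl13a undifferentiated 20.890; Rpl13a differentiated 20.230
ΔCt(undifferentiated) = 23.700 − 20.890 = 2.810
ΔCt(differentiated) = 26.680 − 20.230 = 6.450
ΔΔCt = 6.450 − 2.810 = 3.640
Fold change = 2^(−3.640) = 0.0802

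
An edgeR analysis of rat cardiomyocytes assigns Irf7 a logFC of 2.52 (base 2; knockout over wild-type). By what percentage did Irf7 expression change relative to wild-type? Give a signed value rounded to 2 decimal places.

Fold change = 2^(2.52) = 5.7358
Percent change = (FC − 1) × 100% = (5.7358 − 1) × 100 = 473.58%

473.58%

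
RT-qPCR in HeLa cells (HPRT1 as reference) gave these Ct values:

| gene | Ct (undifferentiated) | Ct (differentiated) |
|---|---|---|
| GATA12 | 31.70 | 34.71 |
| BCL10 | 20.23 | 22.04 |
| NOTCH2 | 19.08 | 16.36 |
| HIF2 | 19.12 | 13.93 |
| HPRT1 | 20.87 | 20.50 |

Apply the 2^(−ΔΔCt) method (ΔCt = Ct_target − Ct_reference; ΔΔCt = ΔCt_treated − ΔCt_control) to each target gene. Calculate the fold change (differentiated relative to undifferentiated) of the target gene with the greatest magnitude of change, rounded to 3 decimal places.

GATA12: ΔΔCt = (34.71−20.50) − (31.70−20.87) = 14.21 − 10.83 = 3.38; fold change = 2^-3.38 = 0.096
BCL10: ΔΔCt = (22.04−20.50) − (20.23−20.87) = 1.54 − (-0.64) = 2.18; fold change = 2^-2.18 = 0.221
NOTCH2: ΔΔCt = (16.36−20.50) − (19.08−20.87) = -4.14 − (-1.79) = -2.35; fold change = 2^2.35 = 5.098
HIF2: ΔΔCt = (13.93−20.50) − (19.12−20.87) = -6.57 − (-1.75) = -4.82; fold change = 2^4.82 = 28.246
HIF2 has the largest |ΔΔCt| = 4.82.

28.246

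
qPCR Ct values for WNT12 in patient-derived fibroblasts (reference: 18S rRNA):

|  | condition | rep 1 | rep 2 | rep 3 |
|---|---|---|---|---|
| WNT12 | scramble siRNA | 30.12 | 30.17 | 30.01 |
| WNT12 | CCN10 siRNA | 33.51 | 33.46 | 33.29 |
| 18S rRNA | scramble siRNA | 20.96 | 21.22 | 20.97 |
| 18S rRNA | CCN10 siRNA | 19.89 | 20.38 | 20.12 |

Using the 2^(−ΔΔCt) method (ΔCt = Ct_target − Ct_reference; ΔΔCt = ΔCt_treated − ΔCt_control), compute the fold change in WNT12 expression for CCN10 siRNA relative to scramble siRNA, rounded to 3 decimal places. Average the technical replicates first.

Mean Ct: WNT12 scramble siRNA 30.100; WNT12 CCN10 siRNA 33.420; 18S rRNA scramble siRNA 21.050; 18S rRNA CCN10 siRNA 20.130
ΔCt(scramble siRNA) = 30.100 − 21.050 = 9.050
ΔCt(CCN10 siRNA) = 33.420 − 20.130 = 13.290
ΔΔCt = 13.290 − 9.050 = 4.240
Fold change = 2^(−4.240) = 0.0529

0.053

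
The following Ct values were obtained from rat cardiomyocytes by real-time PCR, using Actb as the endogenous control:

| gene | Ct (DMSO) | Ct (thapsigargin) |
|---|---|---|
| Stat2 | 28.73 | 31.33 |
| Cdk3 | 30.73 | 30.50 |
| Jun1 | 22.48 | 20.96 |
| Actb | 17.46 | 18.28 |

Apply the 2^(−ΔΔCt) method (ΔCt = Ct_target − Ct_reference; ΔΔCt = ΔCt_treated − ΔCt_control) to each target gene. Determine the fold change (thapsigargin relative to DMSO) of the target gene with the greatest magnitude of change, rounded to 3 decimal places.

5.063

Stat2: ΔΔCt = (31.33−18.28) − (28.73−17.46) = 13.05 − 11.27 = 1.78; fold change = 2^-1.78 = 0.291
Cdk3: ΔΔCt = (30.50−18.28) − (30.73−17.46) = 12.22 − 13.27 = -1.05; fold change = 2^1.05 = 2.071
Jun1: ΔΔCt = (20.96−18.28) − (22.48−17.46) = 2.68 − 5.02 = -2.34; fold change = 2^2.34 = 5.063
Jun1 has the largest |ΔΔCt| = 2.34.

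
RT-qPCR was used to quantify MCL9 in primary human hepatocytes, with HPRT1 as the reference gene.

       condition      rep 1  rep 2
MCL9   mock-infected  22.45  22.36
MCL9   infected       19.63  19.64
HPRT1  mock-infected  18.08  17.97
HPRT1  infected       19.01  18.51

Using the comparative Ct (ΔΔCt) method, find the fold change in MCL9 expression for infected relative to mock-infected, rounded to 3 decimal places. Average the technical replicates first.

11.353

Mean Ct: MCL9 mock-infected 22.405; MCL9 infected 19.635; HPRT1 mock-infected 18.025; HPRT1 infected 18.760
ΔCt(mock-infected) = 22.405 − 18.025 = 4.380
ΔCt(infected) = 19.635 − 18.760 = 0.875
ΔΔCt = 0.875 − 4.380 = -3.505
Fold change = 2^(−(-3.505)) = 2^3.505 = 11.3530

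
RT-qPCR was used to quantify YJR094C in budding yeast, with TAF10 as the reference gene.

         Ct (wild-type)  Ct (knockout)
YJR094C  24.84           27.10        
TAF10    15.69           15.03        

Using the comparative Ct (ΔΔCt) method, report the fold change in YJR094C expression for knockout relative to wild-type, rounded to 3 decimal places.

ΔCt(wild-type) = 24.840 − 15.690 = 9.150
ΔCt(knockout) = 27.100 − 15.030 = 12.070
ΔΔCt = 12.070 − 9.150 = 2.920
Fold change = 2^(−2.920) = 0.1321

0.132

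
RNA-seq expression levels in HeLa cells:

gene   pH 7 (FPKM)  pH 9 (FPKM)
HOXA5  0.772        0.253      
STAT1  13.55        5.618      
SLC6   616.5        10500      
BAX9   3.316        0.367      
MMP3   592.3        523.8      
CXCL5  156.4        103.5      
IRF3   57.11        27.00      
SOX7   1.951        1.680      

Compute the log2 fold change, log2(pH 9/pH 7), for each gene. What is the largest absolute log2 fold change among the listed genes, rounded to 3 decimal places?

log2(0.253/0.772) = -1.609  (HOXA5)
log2(5.618/13.55) = -1.270  (STAT1)
log2(10500/616.5) = 4.090  (SLC6)
log2(0.367/3.316) = -3.176  (BAX9)
log2(523.8/592.3) = -0.177  (MMP3)
log2(103.5/156.4) = -0.596  (CXCL5)
log2(27.00/57.11) = -1.081  (IRF3)
log2(1.680/1.951) = -0.216  (SOX7)
The largest magnitude belongs to SLC6.

4.090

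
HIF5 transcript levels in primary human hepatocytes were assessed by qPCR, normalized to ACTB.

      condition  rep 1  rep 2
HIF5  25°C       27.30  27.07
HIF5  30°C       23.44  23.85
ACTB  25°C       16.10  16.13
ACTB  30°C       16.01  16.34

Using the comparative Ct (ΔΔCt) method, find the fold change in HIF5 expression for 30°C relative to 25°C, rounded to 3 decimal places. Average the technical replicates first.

Mean Ct: HIF5 25°C 27.185; HIF5 30°C 23.645; ACTB 25°C 16.115; ACTB 30°C 16.175
ΔCt(25°C) = 27.185 − 16.115 = 11.070
ΔCt(30°C) = 23.645 − 16.175 = 7.470
ΔΔCt = 7.470 − 11.070 = -3.600
Fold change = 2^(−(-3.600)) = 2^3.600 = 12.1257

12.126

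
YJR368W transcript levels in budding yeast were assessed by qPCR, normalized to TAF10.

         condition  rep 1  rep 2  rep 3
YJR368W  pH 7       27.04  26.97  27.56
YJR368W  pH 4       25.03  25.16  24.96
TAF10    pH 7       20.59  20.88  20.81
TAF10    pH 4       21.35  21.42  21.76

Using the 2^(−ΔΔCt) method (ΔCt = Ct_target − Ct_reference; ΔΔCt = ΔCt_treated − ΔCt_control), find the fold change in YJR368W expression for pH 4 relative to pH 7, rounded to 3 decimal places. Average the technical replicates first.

Mean Ct: YJR368W pH 7 27.190; YJR368W pH 4 25.050; TAF10 pH 7 20.760; TAF10 pH 4 21.510
ΔCt(pH 7) = 27.190 − 20.760 = 6.430
ΔCt(pH 4) = 25.050 − 21.510 = 3.540
ΔΔCt = 3.540 − 6.430 = -2.890
Fold change = 2^(−(-2.890)) = 2^2.890 = 7.4127

7.413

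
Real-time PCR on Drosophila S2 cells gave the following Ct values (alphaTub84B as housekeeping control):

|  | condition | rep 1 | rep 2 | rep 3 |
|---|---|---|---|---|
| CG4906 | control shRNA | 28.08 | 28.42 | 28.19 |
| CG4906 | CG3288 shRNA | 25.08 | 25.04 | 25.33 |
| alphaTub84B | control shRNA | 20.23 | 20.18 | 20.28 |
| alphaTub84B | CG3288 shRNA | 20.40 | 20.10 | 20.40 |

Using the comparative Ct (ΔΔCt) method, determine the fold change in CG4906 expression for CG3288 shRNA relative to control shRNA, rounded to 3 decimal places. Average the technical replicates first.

Mean Ct: CG4906 control shRNA 28.230; CG4906 CG3288 shRNA 25.150; alphaTub84B control shRNA 20.230; alphaTub84B CG3288 shRNA 20.300
ΔCt(control shRNA) = 28.230 − 20.230 = 8.000
ΔCt(CG3288 shRNA) = 25.150 − 20.300 = 4.850
ΔΔCt = 4.850 − 8.000 = -3.150
Fold change = 2^(−(-3.150)) = 2^3.150 = 8.8766

8.877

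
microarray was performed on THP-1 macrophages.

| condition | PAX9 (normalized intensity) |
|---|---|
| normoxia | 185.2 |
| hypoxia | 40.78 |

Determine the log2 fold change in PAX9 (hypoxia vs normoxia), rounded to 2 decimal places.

-2.18

Fold change = 40.78 / 185.2 = 0.2202
log2(0.2202) = -2.183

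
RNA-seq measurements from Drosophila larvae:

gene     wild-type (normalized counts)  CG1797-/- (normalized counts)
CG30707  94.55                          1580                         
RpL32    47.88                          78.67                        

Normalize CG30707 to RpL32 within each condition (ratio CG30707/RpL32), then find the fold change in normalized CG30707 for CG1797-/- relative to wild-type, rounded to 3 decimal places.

CG30707/RpL32 (wild-type) = 94.55 / 47.88 = 1.9747
CG30707/RpL32 (CG1797-/-) = 1580 / 78.67 = 20.084
Fold change = 20.084 / 1.9747 = 10.1705

10.170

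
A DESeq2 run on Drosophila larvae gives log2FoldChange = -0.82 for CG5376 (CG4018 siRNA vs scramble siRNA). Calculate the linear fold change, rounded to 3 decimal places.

0.566

Fold change = 2^(-0.82) = 0.5664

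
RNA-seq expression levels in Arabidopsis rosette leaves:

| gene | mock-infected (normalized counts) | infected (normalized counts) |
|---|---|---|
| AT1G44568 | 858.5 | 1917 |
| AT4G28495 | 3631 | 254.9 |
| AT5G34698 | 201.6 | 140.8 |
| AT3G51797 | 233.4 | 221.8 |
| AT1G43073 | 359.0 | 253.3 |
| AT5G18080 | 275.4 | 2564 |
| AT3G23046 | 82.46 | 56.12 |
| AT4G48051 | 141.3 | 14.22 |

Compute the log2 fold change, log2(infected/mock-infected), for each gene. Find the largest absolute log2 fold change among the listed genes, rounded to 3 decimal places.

log2(1917/858.5) = 1.159  (AT1G44568)
log2(254.9/3631) = -3.832  (AT4G28495)
log2(140.8/201.6) = -0.518  (AT5G34698)
log2(221.8/233.4) = -0.074  (AT3G51797)
log2(253.3/359.0) = -0.503  (AT1G43073)
log2(2564/275.4) = 3.219  (AT5G18080)
log2(56.12/82.46) = -0.555  (AT3G23046)
log2(14.22/141.3) = -3.313  (AT4G48051)
The largest magnitude belongs to AT4G28495.

3.832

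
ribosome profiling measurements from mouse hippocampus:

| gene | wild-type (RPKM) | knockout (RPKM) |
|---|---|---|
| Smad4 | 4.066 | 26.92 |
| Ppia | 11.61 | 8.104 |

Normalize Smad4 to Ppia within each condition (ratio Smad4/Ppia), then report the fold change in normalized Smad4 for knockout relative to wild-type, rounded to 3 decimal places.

Smad4/Ppia (wild-type) = 4.066 / 11.61 = 0.35022
Smad4/Ppia (knockout) = 26.92 / 8.104 = 3.3218
Fold change = 3.3218 / 0.35022 = 9.4851

9.485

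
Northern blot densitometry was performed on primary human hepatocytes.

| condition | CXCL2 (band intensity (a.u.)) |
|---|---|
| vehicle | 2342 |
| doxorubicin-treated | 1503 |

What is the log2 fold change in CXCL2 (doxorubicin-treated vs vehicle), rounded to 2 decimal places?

-0.64

Fold change = 1503 / 2342 = 0.6418
log2(0.6418) = -0.640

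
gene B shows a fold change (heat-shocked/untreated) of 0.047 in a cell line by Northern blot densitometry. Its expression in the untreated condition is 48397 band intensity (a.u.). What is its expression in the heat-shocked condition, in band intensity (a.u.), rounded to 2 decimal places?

2274.66

heat-shocked expression = 48397 × 0.047 = 2274.66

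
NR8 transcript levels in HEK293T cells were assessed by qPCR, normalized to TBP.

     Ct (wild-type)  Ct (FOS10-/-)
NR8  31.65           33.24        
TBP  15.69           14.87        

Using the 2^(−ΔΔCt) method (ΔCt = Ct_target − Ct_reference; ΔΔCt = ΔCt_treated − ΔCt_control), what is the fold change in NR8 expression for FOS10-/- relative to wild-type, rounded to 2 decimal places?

0.19

ΔCt(wild-type) = 31.650 − 15.690 = 15.960
ΔCt(FOS10-/-) = 33.240 − 14.870 = 18.370
ΔΔCt = 18.370 − 15.960 = 2.410
Fold change = 2^(−2.410) = 0.188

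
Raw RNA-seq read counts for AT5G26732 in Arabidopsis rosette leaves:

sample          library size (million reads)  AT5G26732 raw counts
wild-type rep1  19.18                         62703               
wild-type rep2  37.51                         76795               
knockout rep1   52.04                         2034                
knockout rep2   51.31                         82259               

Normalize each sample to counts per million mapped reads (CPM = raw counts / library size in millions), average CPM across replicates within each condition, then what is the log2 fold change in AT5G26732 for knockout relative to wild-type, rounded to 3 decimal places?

CPM(wild-type rep1) = 62703 / 19.18 = 3269.1867
CPM(wild-type rep2) = 76795 / 37.51 = 2047.3207
CPM(knockout rep1) = 2034 / 52.04 = 39.0853
CPM(knockout rep2) = 82259 / 51.31 = 1603.1768
mean CPM(wild-type) = 2658.2537; mean CPM(knockout) = 821.1310
Fold change = 821.1310 / 2658.2537 = 0.30890
log2(0.30890) = -1.6948

-1.695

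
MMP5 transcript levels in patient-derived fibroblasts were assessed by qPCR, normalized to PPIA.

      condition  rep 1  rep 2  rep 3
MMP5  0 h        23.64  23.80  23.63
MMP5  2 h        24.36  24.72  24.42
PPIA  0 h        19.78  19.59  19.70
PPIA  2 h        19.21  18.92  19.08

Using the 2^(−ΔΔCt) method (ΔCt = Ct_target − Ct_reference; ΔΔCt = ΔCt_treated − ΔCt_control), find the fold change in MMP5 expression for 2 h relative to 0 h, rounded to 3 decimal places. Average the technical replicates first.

0.371

Mean Ct: MMP5 0 h 23.690; MMP5 2 h 24.500; PPIA 0 h 19.690; PPIA 2 h 19.070
ΔCt(0 h) = 23.690 − 19.690 = 4.000
ΔCt(2 h) = 24.500 − 19.070 = 5.430
ΔΔCt = 5.430 − 4.000 = 1.430
Fold change = 2^(−1.430) = 0.3711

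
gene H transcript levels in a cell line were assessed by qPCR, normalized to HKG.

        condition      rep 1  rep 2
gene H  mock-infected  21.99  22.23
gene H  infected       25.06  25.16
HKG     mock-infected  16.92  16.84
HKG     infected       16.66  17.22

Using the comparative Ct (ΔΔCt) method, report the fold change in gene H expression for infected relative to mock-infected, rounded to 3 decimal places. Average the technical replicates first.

Mean Ct: gene H mock-infected 22.110; gene H infected 25.110; HKG mock-infected 16.880; HKG infected 16.940
ΔCt(mock-infected) = 22.110 − 16.880 = 5.230
ΔCt(infected) = 25.110 − 16.940 = 8.170
ΔΔCt = 8.170 − 5.230 = 2.940
Fold change = 2^(−2.940) = 0.1303

0.130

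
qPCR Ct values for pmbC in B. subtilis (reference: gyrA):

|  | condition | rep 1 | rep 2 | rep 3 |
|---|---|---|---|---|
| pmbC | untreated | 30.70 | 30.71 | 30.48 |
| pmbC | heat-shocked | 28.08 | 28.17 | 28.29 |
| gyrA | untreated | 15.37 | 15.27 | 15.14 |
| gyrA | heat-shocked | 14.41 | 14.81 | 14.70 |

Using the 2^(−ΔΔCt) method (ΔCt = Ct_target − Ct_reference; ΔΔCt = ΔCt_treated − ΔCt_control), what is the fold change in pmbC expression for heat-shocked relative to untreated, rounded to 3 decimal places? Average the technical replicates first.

3.555

Mean Ct: pmbC untreated 30.630; pmbC heat-shocked 28.180; gyrA untreated 15.260; gyrA heat-shocked 14.640
ΔCt(untreated) = 30.630 − 15.260 = 15.370
ΔCt(heat-shocked) = 28.180 − 14.640 = 13.540
ΔΔCt = 13.540 − 15.370 = -1.830
Fold change = 2^(−(-1.830)) = 2^1.830 = 3.5554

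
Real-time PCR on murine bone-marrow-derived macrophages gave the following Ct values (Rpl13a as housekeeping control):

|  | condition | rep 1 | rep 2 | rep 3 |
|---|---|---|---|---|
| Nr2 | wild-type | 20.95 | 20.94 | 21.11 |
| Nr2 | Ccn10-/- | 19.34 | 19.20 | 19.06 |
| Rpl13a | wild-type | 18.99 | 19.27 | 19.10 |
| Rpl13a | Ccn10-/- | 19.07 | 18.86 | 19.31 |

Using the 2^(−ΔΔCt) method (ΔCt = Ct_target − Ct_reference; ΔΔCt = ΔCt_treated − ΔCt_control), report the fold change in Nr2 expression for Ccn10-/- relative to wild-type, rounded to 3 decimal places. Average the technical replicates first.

Mean Ct: Nr2 wild-type 21.000; Nr2 Ccn10-/- 19.200; Rpl13a wild-type 19.120; Rpl13a Ccn10-/- 19.080
ΔCt(wild-type) = 21.000 − 19.120 = 1.880
ΔCt(Ccn10-/-) = 19.200 − 19.080 = 0.120
ΔΔCt = 0.120 − 1.880 = -1.760
Fold change = 2^(−(-1.760)) = 2^1.760 = 3.3870

3.387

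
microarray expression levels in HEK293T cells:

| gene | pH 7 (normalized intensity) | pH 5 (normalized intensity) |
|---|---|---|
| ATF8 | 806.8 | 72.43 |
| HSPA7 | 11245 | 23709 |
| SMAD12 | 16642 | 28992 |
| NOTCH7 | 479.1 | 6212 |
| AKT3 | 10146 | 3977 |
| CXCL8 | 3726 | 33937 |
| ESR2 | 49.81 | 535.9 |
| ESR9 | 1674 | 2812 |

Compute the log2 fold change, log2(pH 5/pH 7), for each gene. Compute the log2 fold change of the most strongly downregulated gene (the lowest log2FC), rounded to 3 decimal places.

log2(72.43/806.8) = -3.478  (ATF8)
log2(23709/11245) = 1.076  (HSPA7)
log2(28992/16642) = 0.801  (SMAD12)
log2(6212/479.1) = 3.697  (NOTCH7)
log2(3977/10146) = -1.351  (AKT3)
log2(33937/3726) = 3.187  (CXCL8)
log2(535.9/49.81) = 3.427  (ESR2)
log2(2812/1674) = 0.748  (ESR9)
ATF8 is most strongly downregulated.

-3.478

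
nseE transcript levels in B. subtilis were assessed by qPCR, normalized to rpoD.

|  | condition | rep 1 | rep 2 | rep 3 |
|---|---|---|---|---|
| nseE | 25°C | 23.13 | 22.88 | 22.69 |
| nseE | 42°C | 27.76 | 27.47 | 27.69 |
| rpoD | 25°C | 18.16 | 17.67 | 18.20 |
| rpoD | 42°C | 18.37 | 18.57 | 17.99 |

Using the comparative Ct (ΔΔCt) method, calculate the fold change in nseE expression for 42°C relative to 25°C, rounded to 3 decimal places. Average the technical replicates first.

Mean Ct: nseE 25°C 22.900; nseE 42°C 27.640; rpoD 25°C 18.010; rpoD 42°C 18.310
ΔCt(25°C) = 22.900 − 18.010 = 4.890
ΔCt(42°C) = 27.640 − 18.310 = 9.330
ΔΔCt = 9.330 − 4.890 = 4.440
Fold change = 2^(−4.440) = 0.0461

0.046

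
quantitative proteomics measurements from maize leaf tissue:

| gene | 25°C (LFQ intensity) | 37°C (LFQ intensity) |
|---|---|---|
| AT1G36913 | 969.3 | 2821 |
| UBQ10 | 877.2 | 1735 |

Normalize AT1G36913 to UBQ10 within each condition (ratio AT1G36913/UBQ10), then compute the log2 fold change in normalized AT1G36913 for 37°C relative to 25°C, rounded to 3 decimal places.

0.557

AT1G36913/UBQ10 (25°C) = 969.3 / 877.2 = 1.105
AT1G36913/UBQ10 (37°C) = 2821 / 1735 = 1.6259
Fold change = 1.6259 / 1.105 = 1.4714
log2(1.4714) = 0.5572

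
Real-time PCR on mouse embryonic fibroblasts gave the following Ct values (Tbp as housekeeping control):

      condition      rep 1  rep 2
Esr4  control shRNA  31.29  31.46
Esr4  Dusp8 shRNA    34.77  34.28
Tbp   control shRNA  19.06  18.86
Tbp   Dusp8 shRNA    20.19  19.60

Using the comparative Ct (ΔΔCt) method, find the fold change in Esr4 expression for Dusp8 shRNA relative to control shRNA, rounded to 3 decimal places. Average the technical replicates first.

0.215

Mean Ct: Esr4 control shRNA 31.375; Esr4 Dusp8 shRNA 34.525; Tbp control shRNA 18.960; Tbp Dusp8 shRNA 19.895
ΔCt(control shRNA) = 31.375 − 18.960 = 12.415
ΔCt(Dusp8 shRNA) = 34.525 − 19.895 = 14.630
ΔΔCt = 14.630 − 12.415 = 2.215
Fold change = 2^(−2.215) = 0.2154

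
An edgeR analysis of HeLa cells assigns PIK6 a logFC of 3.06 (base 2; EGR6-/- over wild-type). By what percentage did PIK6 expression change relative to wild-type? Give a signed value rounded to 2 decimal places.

Fold change = 2^(3.06) = 8.3397
Percent change = (FC − 1) × 100% = (8.3397 − 1) × 100 = 733.97%

733.97%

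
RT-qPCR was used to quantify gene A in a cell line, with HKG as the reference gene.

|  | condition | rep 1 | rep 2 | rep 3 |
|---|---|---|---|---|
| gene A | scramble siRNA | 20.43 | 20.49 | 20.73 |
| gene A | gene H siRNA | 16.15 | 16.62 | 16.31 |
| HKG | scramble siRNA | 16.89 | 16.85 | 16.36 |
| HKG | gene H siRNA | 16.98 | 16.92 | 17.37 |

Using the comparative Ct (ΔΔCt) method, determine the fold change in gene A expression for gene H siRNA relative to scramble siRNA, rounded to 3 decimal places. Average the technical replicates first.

Mean Ct: gene A scramble siRNA 20.550; gene A gene H siRNA 16.360; HKG scramble siRNA 16.700; HKG gene H siRNA 17.090
ΔCt(scramble siRNA) = 20.550 − 16.700 = 3.850
ΔCt(gene H siRNA) = 16.360 − 17.090 = -0.730
ΔΔCt = -0.730 − 3.850 = -4.580
Fold change = 2^(−(-4.580)) = 2^4.580 = 23.9176

23.918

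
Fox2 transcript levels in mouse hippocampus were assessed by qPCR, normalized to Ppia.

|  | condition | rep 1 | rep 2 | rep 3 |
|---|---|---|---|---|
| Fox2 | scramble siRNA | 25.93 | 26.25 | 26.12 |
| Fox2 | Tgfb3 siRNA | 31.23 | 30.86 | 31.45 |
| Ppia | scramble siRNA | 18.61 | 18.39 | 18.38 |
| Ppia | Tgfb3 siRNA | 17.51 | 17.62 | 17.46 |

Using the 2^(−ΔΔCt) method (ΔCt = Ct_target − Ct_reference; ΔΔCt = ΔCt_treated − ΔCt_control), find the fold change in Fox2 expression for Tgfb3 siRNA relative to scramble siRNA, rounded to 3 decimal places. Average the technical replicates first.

Mean Ct: Fox2 scramble siRNA 26.100; Fox2 Tgfb3 siRNA 31.180; Ppia scramble siRNA 18.460; Ppia Tgfb3 siRNA 17.530
ΔCt(scramble siRNA) = 26.100 − 18.460 = 7.640
ΔCt(Tgfb3 siRNA) = 31.180 − 17.530 = 13.650
ΔΔCt = 13.650 − 7.640 = 6.010
Fold change = 2^(−6.010) = 0.0155

0.016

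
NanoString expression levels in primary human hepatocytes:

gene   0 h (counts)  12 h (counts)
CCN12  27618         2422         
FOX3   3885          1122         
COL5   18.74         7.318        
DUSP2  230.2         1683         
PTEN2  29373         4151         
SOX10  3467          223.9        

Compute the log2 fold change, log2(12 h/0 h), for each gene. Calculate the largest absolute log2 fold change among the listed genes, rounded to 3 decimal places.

log2(2422/27618) = -3.511  (CCN12)
log2(1122/3885) = -1.792  (FOX3)
log2(7.318/18.74) = -1.357  (COL5)
log2(1683/230.2) = 2.870  (DUSP2)
log2(4151/29373) = -2.823  (PTEN2)
log2(223.9/3467) = -3.953  (SOX10)
The largest magnitude belongs to SOX10.

3.953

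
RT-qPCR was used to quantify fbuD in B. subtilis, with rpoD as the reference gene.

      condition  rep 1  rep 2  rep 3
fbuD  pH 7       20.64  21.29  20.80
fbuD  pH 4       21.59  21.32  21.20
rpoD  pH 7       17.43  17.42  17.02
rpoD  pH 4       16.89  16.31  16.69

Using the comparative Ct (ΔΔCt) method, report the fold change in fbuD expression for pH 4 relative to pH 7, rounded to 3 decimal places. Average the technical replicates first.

0.460

Mean Ct: fbuD pH 7 20.910; fbuD pH 4 21.370; rpoD pH 7 17.290; rpoD pH 4 16.630
ΔCt(pH 7) = 20.910 − 17.290 = 3.620
ΔCt(pH 4) = 21.370 − 16.630 = 4.740
ΔΔCt = 4.740 − 3.620 = 1.120
Fold change = 2^(−1.120) = 0.4601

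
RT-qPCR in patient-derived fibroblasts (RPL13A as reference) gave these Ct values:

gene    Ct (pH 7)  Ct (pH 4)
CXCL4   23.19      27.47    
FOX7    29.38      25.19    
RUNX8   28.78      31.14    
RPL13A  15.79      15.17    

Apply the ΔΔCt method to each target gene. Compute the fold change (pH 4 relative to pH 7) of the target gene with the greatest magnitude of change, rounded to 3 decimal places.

CXCL4: ΔΔCt = (27.47−15.17) − (23.19−15.79) = 12.30 − 7.40 = 4.90; fold change = 2^-4.90 = 0.033
FOX7: ΔΔCt = (25.19−15.17) − (29.38−15.79) = 10.02 − 13.59 = -3.57; fold change = 2^3.57 = 11.876
RUNX8: ΔΔCt = (31.14−15.17) − (28.78−15.79) = 15.97 − 12.99 = 2.98; fold change = 2^-2.98 = 0.127
CXCL4 has the largest |ΔΔCt| = 4.90.

0.033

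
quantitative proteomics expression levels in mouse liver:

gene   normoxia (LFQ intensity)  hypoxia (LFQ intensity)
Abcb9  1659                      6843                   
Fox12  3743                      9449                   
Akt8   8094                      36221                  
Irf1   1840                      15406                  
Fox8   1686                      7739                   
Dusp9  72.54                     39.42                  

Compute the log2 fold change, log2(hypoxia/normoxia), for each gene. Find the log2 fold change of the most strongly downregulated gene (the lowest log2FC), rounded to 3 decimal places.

log2(6843/1659) = 2.044  (Abcb9)
log2(9449/3743) = 1.336  (Fox12)
log2(36221/8094) = 2.162  (Akt8)
log2(15406/1840) = 3.066  (Irf1)
log2(7739/1686) = 2.199  (Fox8)
log2(39.42/72.54) = -0.880  (Dusp9)
Dusp9 is most strongly downregulated.

-0.880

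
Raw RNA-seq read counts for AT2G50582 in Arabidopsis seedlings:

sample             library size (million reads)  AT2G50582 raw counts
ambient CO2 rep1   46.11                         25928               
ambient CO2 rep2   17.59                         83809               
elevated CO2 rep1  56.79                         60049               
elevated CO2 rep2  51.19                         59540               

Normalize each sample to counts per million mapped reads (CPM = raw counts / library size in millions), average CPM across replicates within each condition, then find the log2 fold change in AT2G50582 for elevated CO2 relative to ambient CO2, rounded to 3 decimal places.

CPM(ambient CO2 rep1) = 25928 / 46.11 = 562.3075
CPM(ambient CO2 rep2) = 83809 / 17.59 = 4764.5821
CPM(elevated CO2 rep1) = 60049 / 56.79 = 1057.3869
CPM(elevated CO2 rep2) = 59540 / 51.19 = 1163.1178
mean CPM(ambient CO2) = 2663.4448; mean CPM(elevated CO2) = 1110.2523
Fold change = 1110.2523 / 2663.4448 = 0.41685
log2(0.41685) = -1.2624

-1.262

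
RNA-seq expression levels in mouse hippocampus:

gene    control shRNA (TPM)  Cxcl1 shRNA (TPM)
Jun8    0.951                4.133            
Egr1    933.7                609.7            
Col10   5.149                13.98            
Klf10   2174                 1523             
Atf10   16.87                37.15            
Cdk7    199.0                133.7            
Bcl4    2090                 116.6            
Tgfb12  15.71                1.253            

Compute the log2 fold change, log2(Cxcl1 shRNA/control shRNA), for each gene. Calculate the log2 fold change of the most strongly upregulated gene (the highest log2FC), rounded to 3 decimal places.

2.120

log2(4.133/0.951) = 2.120  (Jun8)
log2(609.7/933.7) = -0.615  (Egr1)
log2(13.98/5.149) = 1.441  (Col10)
log2(1523/2174) = -0.513  (Klf10)
log2(37.15/16.87) = 1.139  (Atf10)
log2(133.7/199.0) = -0.574  (Cdk7)
log2(116.6/2090) = -4.164  (Bcl4)
log2(1.253/15.71) = -3.648  (Tgfb12)
Jun8 is most strongly upregulated.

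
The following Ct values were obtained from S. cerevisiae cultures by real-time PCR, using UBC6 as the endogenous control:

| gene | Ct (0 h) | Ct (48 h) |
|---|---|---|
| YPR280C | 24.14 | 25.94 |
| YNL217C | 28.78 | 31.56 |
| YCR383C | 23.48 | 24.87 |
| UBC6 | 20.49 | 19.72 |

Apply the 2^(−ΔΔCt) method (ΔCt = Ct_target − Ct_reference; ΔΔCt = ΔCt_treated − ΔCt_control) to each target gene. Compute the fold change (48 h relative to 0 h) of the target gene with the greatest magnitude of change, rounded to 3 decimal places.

0.085

YPR280C: ΔΔCt = (25.94−19.72) − (24.14−20.49) = 6.22 − 3.65 = 2.57; fold change = 2^-2.57 = 0.168
YNL217C: ΔΔCt = (31.56−19.72) − (28.78−20.49) = 11.84 − 8.29 = 3.55; fold change = 2^-3.55 = 0.085
YCR383C: ΔΔCt = (24.87−19.72) − (23.48−20.49) = 5.15 − 2.99 = 2.16; fold change = 2^-2.16 = 0.224
YNL217C has the largest |ΔΔCt| = 3.55.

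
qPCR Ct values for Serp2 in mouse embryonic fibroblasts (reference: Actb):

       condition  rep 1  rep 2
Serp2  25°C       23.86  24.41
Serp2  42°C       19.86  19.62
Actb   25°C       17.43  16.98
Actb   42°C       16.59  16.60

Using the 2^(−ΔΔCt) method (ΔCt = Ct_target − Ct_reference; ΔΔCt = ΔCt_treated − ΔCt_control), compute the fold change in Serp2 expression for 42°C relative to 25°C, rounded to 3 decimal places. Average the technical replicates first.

Mean Ct: Serp2 25°C 24.135; Serp2 42°C 19.740; Actb 25°C 17.205; Actb 42°C 16.595
ΔCt(25°C) = 24.135 − 17.205 = 6.930
ΔCt(42°C) = 19.740 − 16.595 = 3.145
ΔΔCt = 3.145 − 6.930 = -3.785
Fold change = 2^(−(-3.785)) = 2^3.785 = 13.7847

13.785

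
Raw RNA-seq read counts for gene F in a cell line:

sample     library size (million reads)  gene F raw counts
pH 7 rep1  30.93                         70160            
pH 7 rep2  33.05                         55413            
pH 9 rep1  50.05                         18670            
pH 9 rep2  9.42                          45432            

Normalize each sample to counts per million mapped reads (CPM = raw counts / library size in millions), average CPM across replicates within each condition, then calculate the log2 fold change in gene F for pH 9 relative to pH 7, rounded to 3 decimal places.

0.397

CPM(pH 7 rep1) = 70160 / 30.93 = 2268.3479
CPM(pH 7 rep2) = 55413 / 33.05 = 1676.6415
CPM(pH 9 rep1) = 18670 / 50.05 = 373.0270
CPM(pH 9 rep2) = 45432 / 9.42 = 4822.9299
mean CPM(pH 7) = 1972.4947; mean CPM(pH 9) = 2597.9785
Fold change = 2597.9785 / 1972.4947 = 1.31710
log2(1.31710) = 0.3974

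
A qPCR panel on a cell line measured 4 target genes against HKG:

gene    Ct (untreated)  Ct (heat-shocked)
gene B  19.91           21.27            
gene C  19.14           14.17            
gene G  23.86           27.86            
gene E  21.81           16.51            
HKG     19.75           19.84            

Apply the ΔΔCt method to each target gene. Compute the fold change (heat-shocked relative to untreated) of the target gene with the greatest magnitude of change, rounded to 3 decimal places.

gene B: ΔΔCt = (21.27−19.84) − (19.91−19.75) = 1.43 − 0.16 = 1.27; fold change = 2^-1.27 = 0.415
gene C: ΔΔCt = (14.17−19.84) − (19.14−19.75) = -5.67 − (-0.61) = -5.06; fold change = 2^5.06 = 33.359
gene G: ΔΔCt = (27.86−19.84) − (23.86−19.75) = 8.02 − 4.11 = 3.91; fold change = 2^-3.91 = 0.067
gene E: ΔΔCt = (16.51−19.84) − (21.81−19.75) = -3.33 − 2.06 = -5.39; fold change = 2^5.39 = 41.933
gene E has the largest |ΔΔCt| = 5.39.

41.933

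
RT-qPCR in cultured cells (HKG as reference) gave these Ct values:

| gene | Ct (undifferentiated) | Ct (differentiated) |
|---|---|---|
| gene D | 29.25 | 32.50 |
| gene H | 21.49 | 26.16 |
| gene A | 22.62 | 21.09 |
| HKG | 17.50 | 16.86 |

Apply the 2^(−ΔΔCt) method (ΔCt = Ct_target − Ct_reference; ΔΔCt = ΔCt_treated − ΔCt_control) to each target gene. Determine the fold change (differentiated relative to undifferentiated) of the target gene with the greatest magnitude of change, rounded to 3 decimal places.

0.025

gene D: ΔΔCt = (32.50−16.86) − (29.25−17.50) = 15.64 − 11.75 = 3.89; fold change = 2^-3.89 = 0.067
gene H: ΔΔCt = (26.16−16.86) − (21.49−17.50) = 9.30 − 3.99 = 5.31; fold change = 2^-5.31 = 0.025
gene A: ΔΔCt = (21.09−16.86) − (22.62−17.50) = 4.23 − 5.12 = -0.89; fold change = 2^0.89 = 1.853
gene H has the largest |ΔΔCt| = 5.31.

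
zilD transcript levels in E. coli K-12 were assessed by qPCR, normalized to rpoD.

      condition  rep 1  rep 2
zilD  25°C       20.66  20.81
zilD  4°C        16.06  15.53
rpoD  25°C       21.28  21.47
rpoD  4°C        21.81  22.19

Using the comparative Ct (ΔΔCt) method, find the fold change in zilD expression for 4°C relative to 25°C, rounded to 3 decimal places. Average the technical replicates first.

Mean Ct: zilD 25°C 20.735; zilD 4°C 15.795; rpoD 25°C 21.375; rpoD 4°C 22.000
ΔCt(25°C) = 20.735 − 21.375 = -0.640
ΔCt(4°C) = 15.795 − 22.000 = -6.205
ΔΔCt = -6.205 − (-0.640) = -5.565
Fold change = 2^(−(-5.565)) = 2^5.565 = 47.3404

47.340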